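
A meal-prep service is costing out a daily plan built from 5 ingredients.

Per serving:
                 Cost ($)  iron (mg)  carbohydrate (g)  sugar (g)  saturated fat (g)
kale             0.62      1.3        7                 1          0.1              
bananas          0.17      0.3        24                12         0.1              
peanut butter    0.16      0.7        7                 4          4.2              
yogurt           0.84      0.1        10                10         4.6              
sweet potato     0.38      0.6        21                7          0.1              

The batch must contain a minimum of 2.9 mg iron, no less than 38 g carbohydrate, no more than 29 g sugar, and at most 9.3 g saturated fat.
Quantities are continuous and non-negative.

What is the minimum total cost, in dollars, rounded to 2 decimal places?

$1.02

This is a linear program. Let x1 = servings of kale, x2 = servings of bananas, x3 = servings of peanut butter, x4 = servings of yogurt, x5 = servings of sweet potato.
Minimize 0.62x1 + 0.17x2 + 0.16x3 + 0.84x4 + 0.38x5 subject to:
  1.3x1 + 0.3x2 + 0.7x3 + 0.1x4 + 0.6x5 ≥ 2.9   (iron)
  7x1 + 24x2 + 7x3 + 10x4 + 21x5 ≥ 38   (carbohydrate)
  1x1 + 12x2 + 4x3 + 10x4 + 7x5 ≤ 29   (sugar)
  0.1x1 + 0.1x2 + 4.2x3 + 4.6x4 + 0.1x5 ≤ 9.3   (saturated fat)
  x1, x2, x3, x4, x5 ≥ 0.
The minimum-cost mix takes nothing from yogurt, sweet potato — only kale, bananas, peanut butter. The iron, carbohydrate, saturated fat requirements are met with equality.
Optimal quantities: kale = 0.9005 servings, bananas = 0.6859 servings, peanut butter = 2.177 servings.
Cost = 0.62·0.9005 + 0.17·0.6859 + 0.16·2.177 = 1.0232.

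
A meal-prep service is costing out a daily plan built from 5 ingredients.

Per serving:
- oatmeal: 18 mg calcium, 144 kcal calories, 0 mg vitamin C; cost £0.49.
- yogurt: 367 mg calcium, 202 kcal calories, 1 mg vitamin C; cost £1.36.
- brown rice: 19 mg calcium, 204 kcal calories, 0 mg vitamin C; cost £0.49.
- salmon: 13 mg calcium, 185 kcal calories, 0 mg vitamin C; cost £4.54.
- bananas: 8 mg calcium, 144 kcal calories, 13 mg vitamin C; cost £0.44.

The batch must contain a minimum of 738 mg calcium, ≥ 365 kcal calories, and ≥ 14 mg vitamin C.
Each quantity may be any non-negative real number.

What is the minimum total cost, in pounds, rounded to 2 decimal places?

Treat it as an LP. Let x1 = servings of oatmeal, x2 = servings of yogurt, x3 = servings of brown rice, x4 = servings of salmon, x5 = servings of bananas.
Minimise 0.49x1 + 1.36x2 + 0.49x3 + 4.54x4 + 0.44x5 s.t.:
  18x1 + 367x2 + 19x3 + 13x4 + 8x5 ≥ 738   (calcium)
  144x1 + 202x2 + 204x3 + 185x4 + 144x5 ≥ 365   (calories)
  1x2 + 13x5 ≥ 14   (vitamin C)
  x1, x2, x3, x4, x5 ≥ 0.
The cheapest feasible vertex uses only yogurt, bananas; oatmeal, brown rice, salmon are not used. Binding constraints: calcium and vitamin C.
That vertex is x2 = 1.991, x5 = 0.9238.
Objective = 1.36·1.991 + 0.44·0.9238 = 3.1142.

£3.11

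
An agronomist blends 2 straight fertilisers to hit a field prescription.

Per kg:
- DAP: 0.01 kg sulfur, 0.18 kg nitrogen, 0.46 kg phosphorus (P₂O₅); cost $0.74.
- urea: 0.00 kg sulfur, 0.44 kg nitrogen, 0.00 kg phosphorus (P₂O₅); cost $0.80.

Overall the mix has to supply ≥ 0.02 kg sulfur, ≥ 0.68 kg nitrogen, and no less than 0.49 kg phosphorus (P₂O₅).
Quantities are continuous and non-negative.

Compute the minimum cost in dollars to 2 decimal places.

$2.06

Let x1 = kg of DAP, x2 = kg of urea.
Minimise 0.74x1 + 0.8x2 s.t.:
  0.01x1 ≥ 0.02   (sulfur)
  0.18x1 + 0.44x2 ≥ 0.68   (nitrogen)
  0.46x1 ≥ 0.49   (phosphorus (P₂O₅))
  x1, x2 ≥ 0.
Both inputs are positive at the optimum. The sulfur and nitrogen requirements are met with equality.
Optimal quantities: DAP = 2 kg, urea = 0.7273 kg.
Cost = 0.74·2 + 0.8·0.7273 = 2.0618.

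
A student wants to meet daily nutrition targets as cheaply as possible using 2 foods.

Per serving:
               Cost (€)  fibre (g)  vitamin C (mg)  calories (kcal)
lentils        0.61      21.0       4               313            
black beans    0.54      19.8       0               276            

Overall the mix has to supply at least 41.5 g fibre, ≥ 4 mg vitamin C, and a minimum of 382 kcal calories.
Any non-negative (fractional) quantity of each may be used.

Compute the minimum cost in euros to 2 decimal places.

Let x1 = servings of lentils, x2 = servings of black beans.
min 0.61x1 + 0.54x2 s.t.:
  21x1 + 19.8x2 ≥ 41.5   (fibre)
  4x1 ≥ 4   (vitamin C)
  313x1 + 276x2 ≥ 382   (calories)
  x1, x2 ≥ 0.
Both inputs are positive at the optimum. There the fibre and vitamin C constraints are tight.
So lentils = 1 serving, black beans = 1.035 servings.
Total cost: 0.61·1 + 0.54·1.035 = 1.1689.

€1.17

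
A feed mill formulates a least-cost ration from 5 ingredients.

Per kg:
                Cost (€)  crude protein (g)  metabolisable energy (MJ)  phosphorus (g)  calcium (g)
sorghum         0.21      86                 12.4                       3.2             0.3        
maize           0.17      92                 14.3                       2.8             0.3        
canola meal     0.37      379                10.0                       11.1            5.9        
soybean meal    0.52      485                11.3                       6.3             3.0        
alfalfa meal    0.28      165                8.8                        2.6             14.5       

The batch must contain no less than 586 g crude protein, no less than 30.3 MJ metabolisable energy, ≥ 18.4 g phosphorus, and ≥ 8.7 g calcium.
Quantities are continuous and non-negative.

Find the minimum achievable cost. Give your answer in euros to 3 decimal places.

€0.706

Set it up as a linear program. Let x1 = kg of sorghum, x2 = kg of maize, x3 = kg of canola meal, x4 = kg of soybean meal, x5 = kg of alfalfa meal.
Minimize 0.21x1 + 0.17x2 + 0.37x3 + 0.52x4 + 0.28x5 s.t.:
  86x1 + 92x2 + 379x3 + 485x4 + 165x5 ≥ 586   (crude protein)
  12.4x1 + 14.3x2 + 10x3 + 11.3x4 + 8.8x5 ≥ 30.3   (metabolisable energy)
  3.2x1 + 2.8x2 + 11.1x3 + 6.3x4 + 2.6x5 ≥ 18.4   (phosphorus)
  0.3x1 + 0.3x2 + 5.9x3 + 3x4 + 14.5x5 ≥ 8.7   (calcium)
  x1, x2, x3, x4, x5 ≥ 0.
The minimum-cost mix takes nothing from sorghum, soybean meal — only maize, canola meal, alfalfa meal. Binding constraints: metabolisable energy, phosphorus, calcium.
Optimal quantities: maize = 1.153 kg, canola meal = 1.362 kg, alfalfa meal = 0.02211 kg.
Total cost: 0.17·1.153 + 0.37·1.362 + 0.28·0.02211 = 0.70614.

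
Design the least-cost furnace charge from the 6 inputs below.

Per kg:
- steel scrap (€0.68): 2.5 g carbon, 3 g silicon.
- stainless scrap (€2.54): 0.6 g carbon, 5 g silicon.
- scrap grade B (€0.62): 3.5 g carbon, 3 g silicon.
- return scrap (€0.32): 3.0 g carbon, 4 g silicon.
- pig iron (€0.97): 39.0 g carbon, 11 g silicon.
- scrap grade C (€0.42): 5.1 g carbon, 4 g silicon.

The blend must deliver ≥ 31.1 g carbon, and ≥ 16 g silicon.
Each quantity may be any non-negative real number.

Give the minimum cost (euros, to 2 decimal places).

€1.34

Treat it as an LP. Let x1 = kg of steel scrap, x2 = kg of stainless scrap, x3 = kg of scrap grade B, x4 = kg of return scrap, x5 = kg of pig iron, x6 = kg of scrap grade C.
Minimize 0.68x1 + 2.54x2 + 0.62x3 + 0.32x4 + 0.97x5 + 0.42x6 s.t.:
  2.5x1 + 0.6x2 + 3.5x3 + 3x4 + 39x5 + 5.1x6 ≥ 31.1   (carbon)
  3x1 + 5x2 + 3x3 + 4x4 + 11x5 + 4x6 ≥ 16   (silicon)
  x1, x2, x3, x4, x5, x6 ≥ 0.
The cheapest feasible vertex uses only return scrap, pig iron; steel scrap, stainless scrap, scrap grade B, scrap grade C are not used. The carbon and silicon requirements are met with equality.
Optimal quantities: return scrap = 2.292 kg, pig iron = 0.6211 kg.
Hence cost = 0.32·2.292 + 0.97·0.6211 = €1.3359.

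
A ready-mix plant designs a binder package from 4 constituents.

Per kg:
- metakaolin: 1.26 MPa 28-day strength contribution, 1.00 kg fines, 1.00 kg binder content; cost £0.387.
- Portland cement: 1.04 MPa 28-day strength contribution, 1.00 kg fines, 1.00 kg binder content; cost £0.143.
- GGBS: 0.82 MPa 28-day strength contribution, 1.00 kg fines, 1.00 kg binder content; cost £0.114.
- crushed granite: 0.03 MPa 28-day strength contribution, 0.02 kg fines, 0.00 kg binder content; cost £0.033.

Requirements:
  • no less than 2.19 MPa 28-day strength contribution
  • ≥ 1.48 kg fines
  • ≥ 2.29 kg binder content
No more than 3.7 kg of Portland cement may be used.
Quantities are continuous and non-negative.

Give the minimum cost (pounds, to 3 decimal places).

Treat it as an LP. Let x1 = kg of metakaolin, x2 = kg of Portland cement, x3 = kg of GGBS, x4 = kg of crushed granite.
Minimise 0.387x1 + 0.143x2 + 0.114x3 + 0.033x4 with:
  1.26x1 + 1.04x2 + 0.82x3 + 0.03x4 ≥ 2.19   (28-day strength contribution)
  1x1 + 1x2 + 1x3 + 0.02x4 ≥ 1.48   (fines)
  1x1 + 1x2 + 1x3 ≥ 2.29   (binder content)
  x2 ≤ 3.7
  x1, x2, x3, x4 ≥ 0.
The optimal basis is {Portland cement, GGBS}; metakaolin, crushed granite drop out. The 28-day strength contribution and binder content requirements are met with equality.
Optimal quantities: Portland cement = 1.419 kg, GGBS = 0.8709 kg.
Total cost: 0.143·1.419 + 0.114·0.8709 = 0.30220.

£0.302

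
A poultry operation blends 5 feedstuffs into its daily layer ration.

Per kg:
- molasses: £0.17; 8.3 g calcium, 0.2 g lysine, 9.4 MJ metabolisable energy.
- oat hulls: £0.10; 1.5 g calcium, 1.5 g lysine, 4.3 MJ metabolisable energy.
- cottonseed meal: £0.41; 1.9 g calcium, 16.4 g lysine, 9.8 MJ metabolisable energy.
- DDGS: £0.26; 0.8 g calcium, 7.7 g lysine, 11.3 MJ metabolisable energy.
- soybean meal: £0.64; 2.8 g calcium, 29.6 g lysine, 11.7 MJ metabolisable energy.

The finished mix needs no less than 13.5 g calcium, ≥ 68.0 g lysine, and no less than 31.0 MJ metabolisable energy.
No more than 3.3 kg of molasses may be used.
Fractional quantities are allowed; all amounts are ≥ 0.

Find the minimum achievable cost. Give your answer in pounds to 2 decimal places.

£1.61

This is a linear program. Let x1 = kg of molasses, x2 = kg of oat hulls, x3 = kg of cottonseed meal, x4 = kg of DDGS, x5 = kg of soybean meal.
min 0.17x1 + 0.1x2 + 0.41x3 + 0.26x4 + 0.64x5 with:
  8.3x1 + 1.5x2 + 1.9x3 + 0.8x4 + 2.8x5 ≥ 13.5   (calcium)
  0.2x1 + 1.5x2 + 16.4x3 + 7.7x4 + 29.6x5 ≥ 68   (lysine)
  9.4x1 + 4.3x2 + 9.8x3 + 11.3x4 + 11.7x5 ≥ 31   (metabolisable energy)
  x1 ≤ 3.3
  x1, x2, x3, x4, x5 ≥ 0.
At the optimum only molasses, soybean meal are positive (oat hulls, cottonseed meal, DDGS = 0). The calcium and lysine requirements are met with equality.
That vertex is x1 = 0.8535, x5 = 2.292.
Total cost: 0.17·0.8535 + 0.64·2.292 = 1.6120.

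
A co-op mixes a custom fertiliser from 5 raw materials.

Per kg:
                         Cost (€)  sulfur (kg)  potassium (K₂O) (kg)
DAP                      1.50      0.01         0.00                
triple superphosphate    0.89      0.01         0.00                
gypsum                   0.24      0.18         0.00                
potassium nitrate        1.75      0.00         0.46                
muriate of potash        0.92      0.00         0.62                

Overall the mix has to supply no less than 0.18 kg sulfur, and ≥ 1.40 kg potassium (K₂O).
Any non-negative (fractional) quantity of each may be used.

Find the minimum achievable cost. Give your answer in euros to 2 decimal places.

Let x1 = kg of DAP, x2 = kg of triple superphosphate, x3 = kg of gypsum, x4 = kg of potassium nitrate, x5 = kg of muriate of potash.
Minimise 1.5x1 + 0.89x2 + 0.24x3 + 1.75x4 + 0.92x5 s.t.:
  0.01x1 + 0.01x2 + 0.18x3 ≥ 0.18   (sulfur)
  0.46x4 + 0.62x5 ≥ 1.4   (potassium (K₂O))
  x1, x2, x3, x4, x5 ≥ 0.
The cheapest feasible vertex uses only gypsum, muriate of potash; DAP, triple superphosphate, potassium nitrate are not used. Binding constraints: sulfur and potassium (K₂O).
So gypsum = 1 kg, muriate of potash = 2.258 kg.
Hence cost = 0.24·1 + 0.92·2.258 = €2.3174.

€2.32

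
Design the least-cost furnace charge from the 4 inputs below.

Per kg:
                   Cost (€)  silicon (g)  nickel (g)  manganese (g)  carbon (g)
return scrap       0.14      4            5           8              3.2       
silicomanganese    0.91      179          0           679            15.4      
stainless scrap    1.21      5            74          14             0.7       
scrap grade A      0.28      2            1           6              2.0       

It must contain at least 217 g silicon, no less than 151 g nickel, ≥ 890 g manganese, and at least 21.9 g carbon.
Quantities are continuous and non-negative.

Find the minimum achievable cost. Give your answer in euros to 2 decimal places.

Treat it as an LP. Let x1 = kg of return scrap, x2 = kg of silicomanganese, x3 = kg of stainless scrap, x4 = kg of scrap grade A.
Minimize 0.14x1 + 0.91x2 + 1.21x3 + 0.28x4 with:
  4x1 + 179x2 + 5x3 + 2x4 ≥ 217   (silicon)
  5x1 + 74x3 + 1x4 ≥ 151   (nickel)
  8x1 + 679x2 + 14x3 + 6x4 ≥ 890   (manganese)
  3.2x1 + 15.4x2 + 0.7x3 + 2x4 ≥ 21.9   (carbon)
  x1, x2, x3, x4 ≥ 0.
The optimal basis is {return scrap, silicomanganese, stainless scrap}; scrap grade A drops out. Binding constraints: nickel, manganese, carbon.
That vertex is x1 = 0.3121, x2 = 1.265, x3 = 2.019.
Objective = 0.14·0.3121 + 0.91·1.265 + 1.21·2.019 = 3.6378.

€3.64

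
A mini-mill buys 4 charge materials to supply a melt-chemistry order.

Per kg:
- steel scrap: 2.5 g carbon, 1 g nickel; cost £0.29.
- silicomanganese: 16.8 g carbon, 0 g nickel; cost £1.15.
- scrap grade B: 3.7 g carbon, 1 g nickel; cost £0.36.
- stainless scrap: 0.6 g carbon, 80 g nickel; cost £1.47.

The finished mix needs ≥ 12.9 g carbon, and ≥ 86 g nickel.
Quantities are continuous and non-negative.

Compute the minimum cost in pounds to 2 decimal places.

£2.42

This is a linear program. Let x1 = kg of steel scrap, x2 = kg of silicomanganese, x3 = kg of scrap grade B, x4 = kg of stainless scrap.
min 0.29x1 + 1.15x2 + 0.36x3 + 1.47x4 subject to:
  2.5x1 + 16.8x2 + 3.7x3 + 0.6x4 ≥ 12.9   (carbon)
  1x1 + 1x3 + 80x4 ≥ 86   (nickel)
  x1, x2, x3, x4 ≥ 0.
At the optimum only silicomanganese, stainless scrap are positive (steel scrap, scrap grade B = 0). There the carbon and nickel constraints are tight.
So silicomanganese = 0.7295 kg, stainless scrap = 1.075 kg.
Objective = 1.15·0.7295 + 1.47·1.075 = 2.4192.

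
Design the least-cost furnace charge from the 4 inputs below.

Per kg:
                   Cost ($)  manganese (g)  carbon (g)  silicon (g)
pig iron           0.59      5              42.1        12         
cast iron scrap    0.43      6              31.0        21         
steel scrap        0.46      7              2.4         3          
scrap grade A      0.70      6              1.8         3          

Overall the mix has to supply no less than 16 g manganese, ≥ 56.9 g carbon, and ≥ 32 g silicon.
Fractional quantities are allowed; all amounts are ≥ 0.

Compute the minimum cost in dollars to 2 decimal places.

$1.11

Let x1 = kg of pig iron, x2 = kg of cast iron scrap, x3 = kg of steel scrap, x4 = kg of scrap grade A.
Minimise 0.59x1 + 0.43x2 + 0.46x3 + 0.7x4 s.t.:
  5x1 + 6x2 + 7x3 + 6x4 ≥ 16   (manganese)
  42.1x1 + 31x2 + 2.4x3 + 1.8x4 ≥ 56.9   (carbon)
  12x1 + 21x2 + 3x3 + 3x4 ≥ 32   (silicon)
  x1, x2, x3, x4 ≥ 0.
At the optimum only cast iron scrap, steel scrap are positive (pig iron, scrap grade A = 0). Binding constraints: manganese and carbon.
That vertex is x2 = 1.776, x3 = 0.7631.
Total cost: 0.43·1.776 + 0.46·0.7631 = 1.1147.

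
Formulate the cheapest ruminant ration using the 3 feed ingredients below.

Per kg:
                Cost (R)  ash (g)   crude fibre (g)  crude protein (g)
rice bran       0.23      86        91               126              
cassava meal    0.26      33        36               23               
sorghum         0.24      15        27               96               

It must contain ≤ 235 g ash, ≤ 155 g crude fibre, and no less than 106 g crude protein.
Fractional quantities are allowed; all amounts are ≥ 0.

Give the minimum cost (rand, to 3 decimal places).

R0.193

Treat it as an LP. Let x1 = kg of rice bran, x2 = kg of cassava meal, x3 = kg of sorghum.
min 0.23x1 + 0.26x2 + 0.24x3 subject to:
  86x1 + 33x2 + 15x3 ≤ 235   (ash)
  91x1 + 36x2 + 27x3 ≤ 155   (crude fibre)
  126x1 + 23x2 + 96x3 ≥ 106   (crude protein)
  x1, x2, x3 ≥ 0.
At the optimum only rice bran is positive (cassava meal, sorghum = 0). Binding constraint: crude protein.
Solving gives x1 = 0.8413.
Total cost: 0.23·0.8413 = 0.193499.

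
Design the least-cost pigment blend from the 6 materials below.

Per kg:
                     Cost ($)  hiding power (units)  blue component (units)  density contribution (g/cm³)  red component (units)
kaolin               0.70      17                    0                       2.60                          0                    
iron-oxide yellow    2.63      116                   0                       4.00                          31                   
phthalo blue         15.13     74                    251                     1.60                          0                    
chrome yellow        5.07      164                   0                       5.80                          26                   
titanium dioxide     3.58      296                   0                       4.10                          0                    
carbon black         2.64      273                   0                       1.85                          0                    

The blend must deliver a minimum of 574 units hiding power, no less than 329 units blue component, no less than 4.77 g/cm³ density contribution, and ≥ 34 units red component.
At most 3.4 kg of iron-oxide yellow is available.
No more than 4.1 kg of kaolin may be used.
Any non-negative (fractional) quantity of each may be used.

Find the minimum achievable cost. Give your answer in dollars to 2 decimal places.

$26.10

Set it up as a linear program. Let x1 = kg of kaolin, x2 = kg of iron-oxide yellow, x3 = kg of phthalo blue, x4 = kg of chrome yellow, x5 = kg of titanium dioxide, x6 = kg of carbon black.
Minimize 0.7x1 + 2.63x2 + 15.13x3 + 5.07x4 + 3.58x5 + 2.64x6 with:
  17x1 + 116x2 + 74x3 + 164x4 + 296x5 + 273x6 ≥ 574   (hiding power)
  251x3 ≥ 329   (blue component)
  2.6x1 + 4x2 + 1.6x3 + 5.8x4 + 4.1x5 + 1.85x6 ≥ 4.77   (density contribution)
  31x2 + 26x4 ≥ 34   (red component)
  x2 ≤ 3.4
  x1 ≤ 4.1
  x1, x2, x3, x4, x5, x6 ≥ 0.
The minimum-cost mix takes nothing from kaolin, chrome yellow, titanium dioxide — only iron-oxide yellow, phthalo blue, carbon black. The hiding power, blue component, red component requirements are met with equality.
Optimal quantities: iron-oxide yellow = 1.097 kg, phthalo blue = 1.311 kg, carbon black = 1.281 kg.
Cost = 2.63·1.097 + 15.13·1.311 + 2.64·1.281 = 26.1024.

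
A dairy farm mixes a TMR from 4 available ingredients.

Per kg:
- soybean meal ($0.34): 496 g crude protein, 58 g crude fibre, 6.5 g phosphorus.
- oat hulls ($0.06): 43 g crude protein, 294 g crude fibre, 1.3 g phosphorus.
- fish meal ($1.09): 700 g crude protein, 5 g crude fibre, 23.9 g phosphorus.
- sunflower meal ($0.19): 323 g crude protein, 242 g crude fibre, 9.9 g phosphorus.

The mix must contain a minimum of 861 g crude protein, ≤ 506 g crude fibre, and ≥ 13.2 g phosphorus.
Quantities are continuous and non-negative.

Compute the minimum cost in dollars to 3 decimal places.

Treat it as an LP. Let x1 = kg of soybean meal, x2 = kg of oat hulls, x3 = kg of fish meal, x4 = kg of sunflower meal.
Minimise 0.34x1 + 0.06x2 + 1.09x3 + 0.19x4 s.t.:
  496x1 + 43x2 + 700x3 + 323x4 ≥ 861   (crude protein)
  58x1 + 294x2 + 5x3 + 242x4 ≤ 506   (crude fibre)
  6.5x1 + 1.3x2 + 23.9x3 + 9.9x4 ≥ 13.2   (phosphorus)
  x1, x2, x3, x4 ≥ 0.
The optimal basis is {soybean meal, sunflower meal}; oat hulls, fish meal drop out. The crude protein and crude fibre requirements are met with equality.
That vertex is x1 = 0.4435, x4 = 1.985.
Objective = 0.34·0.4435 + 0.19·1.985 = 0.52794.

$0.528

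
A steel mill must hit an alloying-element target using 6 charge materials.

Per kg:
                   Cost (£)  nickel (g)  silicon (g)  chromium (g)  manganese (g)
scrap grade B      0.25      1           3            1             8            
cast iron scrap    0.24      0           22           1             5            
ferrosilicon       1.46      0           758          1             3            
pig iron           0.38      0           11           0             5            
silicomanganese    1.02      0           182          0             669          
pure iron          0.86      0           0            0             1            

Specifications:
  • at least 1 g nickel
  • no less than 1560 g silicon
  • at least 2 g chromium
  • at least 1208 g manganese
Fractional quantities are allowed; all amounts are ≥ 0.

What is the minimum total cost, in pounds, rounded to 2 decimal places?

£4.44

Treat it as an LP. Let x1 = kg of scrap grade B, x2 = kg of cast iron scrap, x3 = kg of ferrosilicon, x4 = kg of pig iron, x5 = kg of silicomanganese, x6 = kg of pure iron.
min 0.25x1 + 0.24x2 + 1.46x3 + 0.38x4 + 1.02x5 + 0.86x6 with:
  1x1 ≥ 1   (nickel)
  3x1 + 22x2 + 758x3 + 11x4 + 182x5 ≥ 1560   (silicon)
  1x1 + 1x2 + 1x3 ≥ 2   (chromium)
  8x1 + 5x2 + 3x3 + 5x4 + 669x5 + 1x6 ≥ 1208   (manganese)
  x1, x2, x3, x4, x5, x6 ≥ 0.
The optimal basis is {scrap grade B, ferrosilicon, silicomanganese}; cast iron scrap, pig iron, pure iron drop out. There the nickel, silicon, manganese constraints are tight.
Solving gives x1 = 1, x3 = 1.625, x5 = 1.786.
Objective = 0.25·1 + 1.46·1.625 + 1.02·1.786 = 4.4442.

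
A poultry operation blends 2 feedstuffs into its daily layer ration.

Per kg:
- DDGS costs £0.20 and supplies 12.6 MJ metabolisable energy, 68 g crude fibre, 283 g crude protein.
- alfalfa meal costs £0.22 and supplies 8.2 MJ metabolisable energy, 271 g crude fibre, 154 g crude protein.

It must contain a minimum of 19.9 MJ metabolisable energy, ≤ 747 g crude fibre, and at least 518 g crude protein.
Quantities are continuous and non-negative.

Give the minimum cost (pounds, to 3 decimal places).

Set it up as a linear program. Let x1 = kg of DDGS, x2 = kg of alfalfa meal.
Minimize 0.2x1 + 0.22x2 with:
  12.6x1 + 8.2x2 ≥ 19.9   (metabolisable energy)
  68x1 + 271x2 ≤ 747   (crude fibre)
  283x1 + 154x2 ≥ 518   (crude protein)
  x1, x2 ≥ 0.
The cheapest feasible vertex uses only DDGS; alfalfa meal is not used. Binding constraint: crude protein.
That vertex is x1 = 1.83.
Total cost: 0.2·1.83 = 0.36600.

£0.366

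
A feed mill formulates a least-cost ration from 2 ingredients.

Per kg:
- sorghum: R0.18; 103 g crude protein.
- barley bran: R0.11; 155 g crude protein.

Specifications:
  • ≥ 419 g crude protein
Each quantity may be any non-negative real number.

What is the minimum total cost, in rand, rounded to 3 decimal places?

This is a linear program. Let x1 = kg of sorghum, x2 = kg of barley bran.
min 0.18x1 + 0.11x2 subject to:
  103x1 + 155x2 ≥ 419   (crude protein)
  x1, x2 ≥ 0.
The minimum-cost mix takes nothing from sorghum — only barley bran. The crude protein requirement is met with equality.
That vertex is x2 = 2.703.
Cost = 0.11·2.703 = 0.29733.

R0.297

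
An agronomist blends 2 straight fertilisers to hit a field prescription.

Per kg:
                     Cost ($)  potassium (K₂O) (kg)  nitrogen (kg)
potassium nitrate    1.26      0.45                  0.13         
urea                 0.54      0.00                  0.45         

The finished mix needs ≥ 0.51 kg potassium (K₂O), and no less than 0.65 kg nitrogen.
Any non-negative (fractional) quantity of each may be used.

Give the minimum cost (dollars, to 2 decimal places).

$2.03

Let x1 = kg of potassium nitrate, x2 = kg of urea.
Minimize 1.26x1 + 0.54x2 subject to:
  0.45x1 ≥ 0.51   (potassium (K₂O))
  0.13x1 + 0.45x2 ≥ 0.65   (nitrogen)
  x1, x2 ≥ 0.
Both inputs are positive at the optimum. The potassium (K₂O) and nitrogen requirements are met with equality.
Optimal quantities: potassium nitrate = 1.133 kg, urea = 1.117 kg.
Total cost: 1.26·1.133 + 0.54·1.117 = 2.0308.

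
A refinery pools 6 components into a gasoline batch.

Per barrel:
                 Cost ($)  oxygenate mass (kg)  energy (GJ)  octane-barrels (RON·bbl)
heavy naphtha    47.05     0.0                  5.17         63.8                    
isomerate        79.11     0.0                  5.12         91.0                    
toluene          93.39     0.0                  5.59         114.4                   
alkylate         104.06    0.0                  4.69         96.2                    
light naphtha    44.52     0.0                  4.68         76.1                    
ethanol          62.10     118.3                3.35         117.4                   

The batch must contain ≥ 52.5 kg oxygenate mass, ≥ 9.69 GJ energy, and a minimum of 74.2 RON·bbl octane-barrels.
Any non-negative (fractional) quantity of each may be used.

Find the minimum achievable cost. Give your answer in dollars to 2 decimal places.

This is a linear program. Let x1 = barrels of heavy naphtha, x2 = barrels of isomerate, x3 = barrels of toluene, x4 = barrels of alkylate, x5 = barrels of light naphtha, x6 = barrels of ethanol.
Minimize 47.05x1 + 79.11x2 + 93.39x3 + 104.06x4 + 44.52x5 + 62.1x6 subject to:
  118.3x6 ≥ 52.5   (oxygenate mass)
  5.17x1 + 5.12x2 + 5.59x3 + 4.69x4 + 4.68x5 + 3.35x6 ≥ 9.69   (energy)
  63.8x1 + 91x2 + 114.4x3 + 96.2x4 + 76.1x5 + 117.4x6 ≥ 74.2   (octane-barrels)
  x1, x2, x3, x4, x5, x6 ≥ 0.
At the optimum only heavy naphtha, ethanol are positive (isomerate, toluene, alkylate, light naphtha = 0). There the oxygenate mass and energy constraints are tight.
That vertex is x1 = 1.5867, x6 = 0.44379.
Total cost: 47.05·1.5867 + 62.1·0.44379 = 102.2136.

$102.21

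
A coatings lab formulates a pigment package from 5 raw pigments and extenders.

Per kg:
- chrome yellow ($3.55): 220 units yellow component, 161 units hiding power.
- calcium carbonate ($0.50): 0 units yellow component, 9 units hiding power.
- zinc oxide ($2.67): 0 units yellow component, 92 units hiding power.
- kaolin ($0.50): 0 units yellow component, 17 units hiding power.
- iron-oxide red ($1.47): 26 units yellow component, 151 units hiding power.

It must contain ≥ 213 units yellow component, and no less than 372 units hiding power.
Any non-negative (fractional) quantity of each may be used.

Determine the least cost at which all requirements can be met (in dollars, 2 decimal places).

$5.16

Let x1 = kg of chrome yellow, x2 = kg of calcium carbonate, x3 = kg of zinc oxide, x4 = kg of kaolin, x5 = kg of iron-oxide red.
Minimize 3.55x1 + 0.5x2 + 2.67x3 + 0.5x4 + 1.47x5 with:
  220x1 + 26x5 ≥ 213   (yellow component)
  161x1 + 9x2 + 92x3 + 17x4 + 151x5 ≥ 372   (hiding power)
  x1, x2, x3, x4, x5 ≥ 0.
The minimum-cost mix takes nothing from calcium carbonate, zinc oxide, kaolin — only chrome yellow, iron-oxide red. Binding constraints: yellow component and hiding power.
That vertex is x1 = 0.7746, x5 = 1.638.
Objective = 3.55·0.7746 + 1.47·1.638 = 5.1577.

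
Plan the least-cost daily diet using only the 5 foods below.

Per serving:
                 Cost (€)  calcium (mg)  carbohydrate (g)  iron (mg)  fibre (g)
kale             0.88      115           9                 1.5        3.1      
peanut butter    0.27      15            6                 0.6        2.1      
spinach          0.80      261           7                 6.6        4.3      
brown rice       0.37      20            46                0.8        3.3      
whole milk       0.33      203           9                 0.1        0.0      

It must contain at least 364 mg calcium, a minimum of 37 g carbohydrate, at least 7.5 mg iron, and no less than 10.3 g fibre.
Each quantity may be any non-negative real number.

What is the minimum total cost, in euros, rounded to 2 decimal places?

€1.56

This is a linear program. Let x1 = servings of kale, x2 = servings of peanut butter, x3 = servings of spinach, x4 = servings of brown rice, x5 = servings of whole milk.
min 0.88x1 + 0.27x2 + 0.8x3 + 0.37x4 + 0.33x5 subject to:
  115x1 + 15x2 + 261x3 + 20x4 + 203x5 ≥ 364   (calcium)
  9x1 + 6x2 + 7x3 + 46x4 + 9x5 ≥ 37   (carbohydrate)
  1.5x1 + 0.6x2 + 6.6x3 + 0.8x4 + 0.1x5 ≥ 7.5   (iron)
  3.1x1 + 2.1x2 + 4.3x3 + 3.3x4 ≥ 10.3   (fibre)
  x1, x2, x3, x4, x5 ≥ 0.
At the optimum only spinach, brown rice are positive (kale, peanut butter, whole milk = 0). Binding constraints: calcium and fibre.
Optimal quantities: spinach = 1.284 servings, brown rice = 1.449 servings.
Objective = 0.8·1.284 + 0.37·1.449 = 1.5633.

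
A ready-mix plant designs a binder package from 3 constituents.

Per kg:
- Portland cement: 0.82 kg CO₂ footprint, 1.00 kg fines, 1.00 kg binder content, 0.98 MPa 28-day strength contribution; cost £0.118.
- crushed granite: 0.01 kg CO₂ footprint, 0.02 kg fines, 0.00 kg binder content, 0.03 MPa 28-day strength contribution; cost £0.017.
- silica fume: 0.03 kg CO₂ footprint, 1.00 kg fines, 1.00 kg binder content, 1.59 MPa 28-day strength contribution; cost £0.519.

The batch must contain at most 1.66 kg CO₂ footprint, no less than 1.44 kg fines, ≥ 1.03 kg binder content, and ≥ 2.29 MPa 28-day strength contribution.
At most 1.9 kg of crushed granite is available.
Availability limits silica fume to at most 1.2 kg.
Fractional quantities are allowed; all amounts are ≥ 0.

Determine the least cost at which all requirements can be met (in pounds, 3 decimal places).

This is a linear program. Let x1 = kg of Portland cement, x2 = kg of crushed granite, x3 = kg of silica fume.
min 0.118x1 + 0.017x2 + 0.519x3 with:
  0.82x1 + 0.01x2 + 0.03x3 ≤ 1.66   (CO₂ footprint)
  1x1 + 0.02x2 + 1x3 ≥ 1.44   (fines)
  1x1 + 1x3 ≥ 1.03   (binder content)
  0.98x1 + 0.03x2 + 1.59x3 ≥ 2.29   (28-day strength contribution)
  x2 ≤ 1.9
  x3 ≤ 1.2
  x1, x2, x3 ≥ 0.
The optimal basis is {Portland cement, silica fume}; crushed granite drops out. There the CO₂ footprint and 28-day strength contribution constraints are tight.
That vertex is x1 = 2.017, x3 = 0.197.
Total cost: 0.118·2.017 + 0.519·0.197 = 0.34025.

£0.340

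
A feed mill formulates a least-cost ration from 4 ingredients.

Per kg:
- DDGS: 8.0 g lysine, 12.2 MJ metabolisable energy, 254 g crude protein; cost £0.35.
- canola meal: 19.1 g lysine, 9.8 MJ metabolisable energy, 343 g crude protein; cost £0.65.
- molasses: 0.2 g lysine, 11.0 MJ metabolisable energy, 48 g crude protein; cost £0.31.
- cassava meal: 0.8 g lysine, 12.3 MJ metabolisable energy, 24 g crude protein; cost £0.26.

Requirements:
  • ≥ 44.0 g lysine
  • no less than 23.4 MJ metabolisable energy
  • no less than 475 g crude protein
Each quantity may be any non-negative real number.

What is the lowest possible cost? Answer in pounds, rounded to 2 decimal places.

Treat it as an LP. Let x1 = kg of DDGS, x2 = kg of canola meal, x3 = kg of molasses, x4 = kg of cassava meal.
min 0.35x1 + 0.65x2 + 0.31x3 + 0.26x4 with:
  8x1 + 19.1x2 + 0.2x3 + 0.8x4 ≥ 44   (lysine)
  12.2x1 + 9.8x2 + 11x3 + 12.3x4 ≥ 23.4   (metabolisable energy)
  254x1 + 343x2 + 48x3 + 24x4 ≥ 475   (crude protein)
  x1, x2, x3, x4 ≥ 0.
The optimal basis is {DDGS, canola meal}; molasses, cassava meal drop out. There the lysine and metabolisable energy constraints are tight.
Optimal quantities: DDGS = 0.1018 kg, canola meal = 2.261 kg.
Cost = 0.35·0.1018 + 0.65·2.261 = 1.5053.

£1.51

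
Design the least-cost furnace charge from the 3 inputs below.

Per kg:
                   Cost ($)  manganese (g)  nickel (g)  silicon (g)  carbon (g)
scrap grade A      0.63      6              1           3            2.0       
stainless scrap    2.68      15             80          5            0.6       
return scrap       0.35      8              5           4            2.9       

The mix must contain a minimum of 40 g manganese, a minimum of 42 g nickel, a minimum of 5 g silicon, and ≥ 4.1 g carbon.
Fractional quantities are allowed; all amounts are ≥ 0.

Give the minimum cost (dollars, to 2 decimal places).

$2.24

Let x1 = kg of scrap grade A, x2 = kg of stainless scrap, x3 = kg of return scrap.
min 0.63x1 + 2.68x2 + 0.35x3 with:
  6x1 + 15x2 + 8x3 ≥ 40   (manganese)
  1x1 + 80x2 + 5x3 ≥ 42   (nickel)
  3x1 + 5x2 + 4x3 ≥ 5   (silicon)
  2x1 + 0.6x2 + 2.9x3 ≥ 4.1   (carbon)
  x1, x2, x3 ≥ 0.
The minimum-cost mix takes nothing from scrap grade A — only stainless scrap, return scrap. Binding constraints: manganese and nickel.
That vertex is x2 = 0.2407, x3 = 4.549.
Cost = 2.68·0.2407 + 0.35·4.549 = 2.2372.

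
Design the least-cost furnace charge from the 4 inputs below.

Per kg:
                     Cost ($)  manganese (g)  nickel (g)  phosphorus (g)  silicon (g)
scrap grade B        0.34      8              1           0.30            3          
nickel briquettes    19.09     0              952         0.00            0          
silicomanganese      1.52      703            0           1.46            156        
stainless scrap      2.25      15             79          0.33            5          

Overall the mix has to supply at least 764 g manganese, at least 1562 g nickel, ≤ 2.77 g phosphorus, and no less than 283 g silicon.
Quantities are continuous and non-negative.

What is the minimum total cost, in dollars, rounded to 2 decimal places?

$34.08

Let x1 = kg of scrap grade B, x2 = kg of nickel briquettes, x3 = kg of silicomanganese, x4 = kg of stainless scrap.
min 0.34x1 + 19.09x2 + 1.52x3 + 2.25x4 subject to:
  8x1 + 703x3 + 15x4 ≥ 764   (manganese)
  1x1 + 952x2 + 79x4 ≥ 1562   (nickel)
  0.3x1 + 1.46x3 + 0.33x4 ≤ 2.77   (phosphorus)
  3x1 + 156x3 + 5x4 ≥ 283   (silicon)
  x1, x2, x3, x4 ≥ 0.
At the optimum only nickel briquettes, silicomanganese are positive (scrap grade B, stainless scrap = 0). The nickel and silicon requirements are met with equality.
Optimal quantities: nickel briquettes = 1.641 kg, silicomanganese = 1.814 kg.
Hence cost = 19.09·1.641 + 1.52·1.814 = $34.0840.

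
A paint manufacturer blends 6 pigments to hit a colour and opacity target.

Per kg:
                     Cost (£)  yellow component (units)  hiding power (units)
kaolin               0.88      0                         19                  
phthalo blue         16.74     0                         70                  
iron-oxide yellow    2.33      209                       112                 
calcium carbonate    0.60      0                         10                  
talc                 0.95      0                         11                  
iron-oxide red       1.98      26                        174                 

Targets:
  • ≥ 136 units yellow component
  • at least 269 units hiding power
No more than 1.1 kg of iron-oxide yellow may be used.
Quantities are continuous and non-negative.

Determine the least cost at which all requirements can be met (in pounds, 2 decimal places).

£3.59

Set it up as a linear program. Let x1 = kg of kaolin, x2 = kg of phthalo blue, x3 = kg of iron-oxide yellow, x4 = kg of calcium carbonate, x5 = kg of talc, x6 = kg of iron-oxide red.
min 0.88x1 + 16.74x2 + 2.33x3 + 0.6x4 + 0.95x5 + 1.98x6 s.t.:
  209x3 + 26x6 ≥ 136   (yellow component)
  19x1 + 70x2 + 112x3 + 10x4 + 11x5 + 174x6 ≥ 269   (hiding power)
  x3 ≤ 1.1
  x1, x2, x3, x4, x5, x6 ≥ 0.
The cheapest feasible vertex uses only iron-oxide yellow, iron-oxide red; kaolin, phthalo blue, calcium carbonate, talc are not used. The yellow component and hiding power requirements are met with equality.
Optimal quantities: iron-oxide yellow = 0.4983 kg, iron-oxide red = 1.225 kg.
Objective = 2.33·0.4983 + 1.98·1.225 = 3.5865.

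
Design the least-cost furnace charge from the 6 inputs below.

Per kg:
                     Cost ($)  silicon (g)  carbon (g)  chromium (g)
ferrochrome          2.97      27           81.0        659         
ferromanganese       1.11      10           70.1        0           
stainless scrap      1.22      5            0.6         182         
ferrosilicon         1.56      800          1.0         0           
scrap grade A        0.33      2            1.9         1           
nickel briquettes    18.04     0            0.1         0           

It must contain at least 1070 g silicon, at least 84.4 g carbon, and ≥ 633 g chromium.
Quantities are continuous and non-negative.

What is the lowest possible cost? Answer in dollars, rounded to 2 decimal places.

$4.97

Let x1 = kg of ferrochrome, x2 = kg of ferromanganese, x3 = kg of stainless scrap, x4 = kg of ferrosilicon, x5 = kg of scrap grade A, x6 = kg of nickel briquettes.
min 2.97x1 + 1.11x2 + 1.22x3 + 1.56x4 + 0.33x5 + 18.04x6 s.t.:
  27x1 + 10x2 + 5x3 + 800x4 + 2x5 ≥ 1070   (silicon)
  81x1 + 70.1x2 + 0.6x3 + 1x4 + 1.9x5 + 0.1x6 ≥ 84.4   (carbon)
  659x1 + 182x3 + 1x5 ≥ 633   (chromium)
  x1, x2, x3, x4, x5, x6 ≥ 0.
The cheapest feasible vertex uses only ferrochrome, ferromanganese, ferrosilicon; stainless scrap, scrap grade A, nickel briquettes are not used. Binding constraints: silicon, carbon, chromium.
That vertex is x1 = 0.9605, x2 = 0.07549, x4 = 1.304.
Hence cost = 2.97·0.9605 + 1.11·0.07549 + 1.56·1.304 = $4.9707.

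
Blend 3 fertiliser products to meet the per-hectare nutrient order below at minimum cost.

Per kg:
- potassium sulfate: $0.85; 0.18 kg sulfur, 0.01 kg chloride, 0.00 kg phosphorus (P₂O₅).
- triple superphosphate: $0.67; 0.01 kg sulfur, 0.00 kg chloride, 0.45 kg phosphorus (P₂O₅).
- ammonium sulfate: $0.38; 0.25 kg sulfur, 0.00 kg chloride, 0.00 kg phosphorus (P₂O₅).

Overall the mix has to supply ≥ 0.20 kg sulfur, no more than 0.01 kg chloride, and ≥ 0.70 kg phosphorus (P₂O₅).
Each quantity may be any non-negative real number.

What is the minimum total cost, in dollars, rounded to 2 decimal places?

Treat it as an LP. Let x1 = kg of potassium sulfate, x2 = kg of triple superphosphate, x3 = kg of ammonium sulfate.
min 0.85x1 + 0.67x2 + 0.38x3 subject to:
  0.18x1 + 0.01x2 + 0.25x3 ≥ 0.2   (sulfur)
  0.01x1 ≤ 0.01   (chloride)
  0.45x2 ≥ 0.7   (phosphorus (P₂O₅))
  x1, x2, x3 ≥ 0.
The cheapest feasible vertex uses only triple superphosphate, ammonium sulfate; potassium sulfate is not used. There the sulfur and phosphorus (P₂O₅) constraints are tight.
Solving gives x2 = 1.556, x3 = 0.7378.
Hence cost = 0.67·1.556 + 0.38·0.7378 = $1.3229.

$1.32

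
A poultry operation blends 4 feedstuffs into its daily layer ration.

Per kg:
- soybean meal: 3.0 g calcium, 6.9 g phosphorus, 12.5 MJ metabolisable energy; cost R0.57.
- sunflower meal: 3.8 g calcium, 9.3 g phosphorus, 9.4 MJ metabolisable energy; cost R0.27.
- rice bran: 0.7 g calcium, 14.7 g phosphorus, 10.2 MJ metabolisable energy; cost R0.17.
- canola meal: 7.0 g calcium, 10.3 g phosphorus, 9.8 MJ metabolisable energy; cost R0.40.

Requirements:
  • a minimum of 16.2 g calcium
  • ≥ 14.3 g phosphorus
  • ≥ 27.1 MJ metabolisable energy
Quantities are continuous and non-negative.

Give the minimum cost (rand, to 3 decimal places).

R0.983

Treat it as an LP. Let x1 = kg of soybean meal, x2 = kg of sunflower meal, x3 = kg of rice bran, x4 = kg of canola meal.
Minimize 0.57x1 + 0.27x2 + 0.17x3 + 0.4x4 s.t.:
  3x1 + 3.8x2 + 0.7x3 + 7x4 ≥ 16.2   (calcium)
  6.9x1 + 9.3x2 + 14.7x3 + 10.3x4 ≥ 14.3   (phosphorus)
  12.5x1 + 9.4x2 + 10.2x3 + 9.8x4 ≥ 27.1   (metabolisable energy)
  x1, x2, x3, x4 ≥ 0.
The optimal basis is {sunflower meal, canola meal}; soybean meal, rice bran drop out. The calcium and metabolisable energy requirements are met with equality.
Solving gives x2 = 1.083, x4 = 1.726.
Objective = 0.27·1.083 + 0.4·1.726 = 0.98281.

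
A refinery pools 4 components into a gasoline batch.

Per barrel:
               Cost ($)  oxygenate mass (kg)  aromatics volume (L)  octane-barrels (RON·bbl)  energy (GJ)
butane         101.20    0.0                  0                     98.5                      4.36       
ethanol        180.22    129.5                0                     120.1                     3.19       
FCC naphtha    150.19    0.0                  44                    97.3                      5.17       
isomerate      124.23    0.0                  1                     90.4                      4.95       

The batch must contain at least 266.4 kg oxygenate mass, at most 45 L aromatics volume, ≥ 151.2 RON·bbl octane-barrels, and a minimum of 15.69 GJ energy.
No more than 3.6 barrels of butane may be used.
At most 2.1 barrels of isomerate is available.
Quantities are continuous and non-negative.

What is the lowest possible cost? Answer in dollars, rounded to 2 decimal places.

$582.60

This is a linear program. Let x1 = barrels of butane, x2 = barrels of ethanol, x3 = barrels of FCC naphtha, x4 = barrels of isomerate.
Minimise 101.2x1 + 180.22x2 + 150.19x3 + 124.23x4 s.t.:
  129.5x2 ≥ 266.4   (oxygenate mass)
  44x3 + 1x4 ≤ 45   (aromatics volume)
  98.5x1 + 120.1x2 + 97.3x3 + 90.4x4 ≥ 151.2   (octane-barrels)
  4.36x1 + 3.19x2 + 5.17x3 + 4.95x4 ≥ 15.69   (energy)
  x1 ≤ 3.6
  x4 ≤ 2.1
  x1, x2, x3, x4 ≥ 0.
The minimum-cost mix takes nothing from FCC naphtha, isomerate — only butane, ethanol. There the oxygenate mass and energy constraints are tight.
Solving gives x1 = 2.09351, x2 = 2.05714.
Hence cost = 101.2·2.09351 + 180.22·2.05714 = $582.6010.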